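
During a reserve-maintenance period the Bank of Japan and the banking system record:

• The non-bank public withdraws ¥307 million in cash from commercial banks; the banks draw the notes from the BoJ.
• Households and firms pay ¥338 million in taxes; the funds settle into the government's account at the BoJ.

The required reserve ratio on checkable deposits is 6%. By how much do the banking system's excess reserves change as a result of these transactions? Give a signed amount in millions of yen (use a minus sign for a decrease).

Currency withdrawal ¥307 million: reserves −¥307M, deposits −¥307M.
Government account inflow ¥338 million: reserves −¥338M, deposits −¥338M.
Totals: Δreserves = −¥645M, Δdeposits = −¥645M.
Δrequired reserves = 6% × −¥645M = −¥38.7M.
Δexcess reserves = Δreserves − Δrequired = −¥645M − (−¥38.7M) = -¥606.3 million.

-¥606.3 million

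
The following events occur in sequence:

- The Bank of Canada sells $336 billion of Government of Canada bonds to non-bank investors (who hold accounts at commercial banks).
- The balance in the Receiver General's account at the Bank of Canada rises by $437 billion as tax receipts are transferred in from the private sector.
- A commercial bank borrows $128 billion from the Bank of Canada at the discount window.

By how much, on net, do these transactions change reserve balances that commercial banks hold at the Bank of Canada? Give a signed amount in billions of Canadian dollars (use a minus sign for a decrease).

Bank of Canada balance sheet:
  Assets:      Securities −$336B, Loans to banks +$128B
  Liabilities: Bank reserves −$645B, Government deposits +$437B
So the change in reserve balances that commercial banks hold at the Bank of Canada is -$645 billion.

-$645 billion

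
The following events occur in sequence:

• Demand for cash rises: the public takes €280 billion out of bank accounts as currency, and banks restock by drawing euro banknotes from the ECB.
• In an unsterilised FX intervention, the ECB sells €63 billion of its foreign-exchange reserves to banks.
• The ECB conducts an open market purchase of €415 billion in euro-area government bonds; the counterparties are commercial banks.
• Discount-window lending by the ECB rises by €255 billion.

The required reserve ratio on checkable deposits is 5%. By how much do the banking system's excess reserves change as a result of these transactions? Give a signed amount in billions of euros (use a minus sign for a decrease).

Currency withdrawal €280 billion: reserves −€280B, deposits −€280B.
FX sale €63 billion: reserves −€63B, deposits 0.
OMO purchase (from banks) €415 billion: reserves +€415B, deposits 0.
Discount-window loan €255 billion: reserves +€255B, deposits 0.
Totals: Δreserves = +€327B, Δdeposits = −€280B.
Δrequired reserves = 5% × −€280B = −€14B.
Δexcess reserves = Δreserves − Δrequired = +€327B − (−€14B) = +€341 billion.

+€341 billion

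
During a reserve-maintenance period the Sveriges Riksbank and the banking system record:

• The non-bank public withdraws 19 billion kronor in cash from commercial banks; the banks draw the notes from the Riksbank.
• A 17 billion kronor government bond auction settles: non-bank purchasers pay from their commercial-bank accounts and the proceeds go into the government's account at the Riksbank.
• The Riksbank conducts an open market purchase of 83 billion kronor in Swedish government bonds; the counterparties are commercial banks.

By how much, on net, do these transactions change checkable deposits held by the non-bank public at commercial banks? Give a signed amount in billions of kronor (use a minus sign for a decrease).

Currency withdrawal 19 billion kronor: non-bank counterparties' bank balances fall → −19B.
Government account inflow 17 billion kronor: non-bank counterparties' bank balances fall → −17B.
OMO purchase (from banks) 83 billion kronor: the counterparty is a bank, so public deposits are unchanged → 0.
Net: −19 − 17 + 0 = -36 billion.

-36 billion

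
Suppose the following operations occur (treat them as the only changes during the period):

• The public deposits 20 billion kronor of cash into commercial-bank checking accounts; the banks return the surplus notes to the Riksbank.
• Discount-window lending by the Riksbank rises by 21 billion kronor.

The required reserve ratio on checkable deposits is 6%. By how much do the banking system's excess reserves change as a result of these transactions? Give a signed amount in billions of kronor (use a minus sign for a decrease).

Currency deposit 20 billion kronor: reserves +20B, deposits +20B.
Discount-window loan 21 billion kronor: reserves +21B, deposits 0.
Totals: Δreserves = +41B, Δdeposits = +20B.
Δrequired reserves = 6% × +20B = +1.2B.
Δexcess reserves = Δreserves − Δrequired = +41B − (+1.2B) = +39.8 billion.

+39.8 billion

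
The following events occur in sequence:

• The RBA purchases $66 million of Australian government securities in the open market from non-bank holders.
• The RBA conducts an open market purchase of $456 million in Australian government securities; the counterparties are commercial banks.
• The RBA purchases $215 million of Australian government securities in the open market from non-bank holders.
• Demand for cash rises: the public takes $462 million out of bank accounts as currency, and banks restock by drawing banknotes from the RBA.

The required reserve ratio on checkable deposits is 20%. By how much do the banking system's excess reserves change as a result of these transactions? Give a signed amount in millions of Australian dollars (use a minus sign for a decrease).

Asset purchase (from non-banks) $66 million: reserves +$66M, deposits +$66M.
OMO purchase (from banks) $456 million: reserves +$456M, deposits 0.
Asset purchase (from non-banks) $215 million: reserves +$215M, deposits +$215M.
Currency withdrawal $462 million: reserves −$462M, deposits −$462M.
Totals: Δreserves = +$275M, Δdeposits = −$181M.
Δrequired reserves = 20% × −$181M = −$36.2M.
Δexcess reserves = Δreserves − Δrequired = +$275M − (−$36.2M) = +$311.2 million.

+$311.2 million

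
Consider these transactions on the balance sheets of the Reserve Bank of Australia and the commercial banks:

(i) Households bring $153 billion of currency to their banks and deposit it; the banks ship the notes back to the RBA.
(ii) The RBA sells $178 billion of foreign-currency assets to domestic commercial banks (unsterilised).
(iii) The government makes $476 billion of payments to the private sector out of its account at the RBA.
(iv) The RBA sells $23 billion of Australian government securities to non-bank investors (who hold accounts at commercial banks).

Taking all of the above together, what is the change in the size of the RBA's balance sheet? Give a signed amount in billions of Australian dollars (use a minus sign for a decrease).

-$201 billion

Currency deposit $153 billion: only the composition of liabilities changes → 0.
FX sale $178 billion: an RBA asset is shed → −$178B.
Government spending $476 billion: only the composition of liabilities changes → 0.
Asset sale (to non-banks) $23 billion: an RBA asset is shed → −$23B.
Net: 0 − 178 + 0 − 23 = -$201 billion.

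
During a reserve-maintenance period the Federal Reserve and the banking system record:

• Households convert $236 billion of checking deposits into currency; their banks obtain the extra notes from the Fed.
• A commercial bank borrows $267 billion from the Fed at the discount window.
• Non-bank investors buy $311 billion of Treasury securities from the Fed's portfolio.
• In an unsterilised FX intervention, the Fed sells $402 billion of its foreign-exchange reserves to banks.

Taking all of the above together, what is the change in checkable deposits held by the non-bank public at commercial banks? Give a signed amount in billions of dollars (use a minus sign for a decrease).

Currency withdrawal $236 billion: non-bank counterparties' bank balances fall → −$236B.
Discount-window loan $267 billion: the counterparty is a bank, so public deposits are unchanged → 0.
Asset sale (to non-banks) $311 billion: non-bank counterparties' bank balances fall → −$311B.
FX sale $402 billion: the counterparty is a bank, so public deposits are unchanged → 0.
Net: −236 + 0 − 311 + 0 = -$547 billion.

-$547 billion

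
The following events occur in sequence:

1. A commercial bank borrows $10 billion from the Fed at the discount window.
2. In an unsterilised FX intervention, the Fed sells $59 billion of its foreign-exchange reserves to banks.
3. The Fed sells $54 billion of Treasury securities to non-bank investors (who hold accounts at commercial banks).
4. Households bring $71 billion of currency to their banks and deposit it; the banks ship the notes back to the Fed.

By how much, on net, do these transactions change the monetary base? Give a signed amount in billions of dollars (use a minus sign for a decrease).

Discount-window loan $10 billion: Fed balance sheet expands → +$10B.
FX sale $59 billion: Fed balance sheet contracts → −$59B.
Asset sale (to non-banks) $54 billion: Fed balance sheet contracts → −$54B.
Currency deposit $71 billion: just a shift between currency and reserves — both are base money → 0.
Net: 10 − 59 − 54 + 0 = -$103 billion.

-$103 billion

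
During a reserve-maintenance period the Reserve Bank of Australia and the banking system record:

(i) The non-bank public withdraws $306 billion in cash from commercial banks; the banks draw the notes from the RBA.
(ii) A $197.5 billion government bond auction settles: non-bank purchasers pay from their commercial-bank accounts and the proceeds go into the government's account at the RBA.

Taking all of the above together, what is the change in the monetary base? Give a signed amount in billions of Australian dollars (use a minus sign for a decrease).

Currency withdrawal $306 billion: just a shift between currency and reserves — both are base money → 0.
Government account inflow $197.5 billion: reserves shift to a non-base liability → −$197.5B.
Net: 0 − 197.5 = -$197.5 billion.

-$197.5 billion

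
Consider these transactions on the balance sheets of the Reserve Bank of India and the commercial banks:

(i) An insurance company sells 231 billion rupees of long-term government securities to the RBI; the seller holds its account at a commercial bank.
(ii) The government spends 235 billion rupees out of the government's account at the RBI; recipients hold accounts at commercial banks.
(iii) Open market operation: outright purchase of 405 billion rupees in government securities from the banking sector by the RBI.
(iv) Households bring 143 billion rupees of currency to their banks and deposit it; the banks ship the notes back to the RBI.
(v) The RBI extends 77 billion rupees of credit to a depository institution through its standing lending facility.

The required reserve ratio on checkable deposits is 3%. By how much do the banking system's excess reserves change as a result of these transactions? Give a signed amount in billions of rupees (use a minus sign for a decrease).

+1072.73 billion

Asset purchase (from non-banks) 231 billion rupees: reserves +231B, deposits +231B.
Government spending 235 billion rupees: reserves +235B, deposits +235B.
OMO purchase (from banks) 405 billion rupees: reserves +405B, deposits 0.
Currency deposit 143 billion rupees: reserves +143B, deposits +143B.
Discount-window loan 77 billion rupees: reserves +77B, deposits 0.
Totals: Δreserves = +1091B, Δdeposits = +609B.
Δrequired reserves = 3% × +609B = +18.27B.
Δexcess reserves = Δreserves − Δrequired = +1091B − (+18.27B) = +1072.73 billion.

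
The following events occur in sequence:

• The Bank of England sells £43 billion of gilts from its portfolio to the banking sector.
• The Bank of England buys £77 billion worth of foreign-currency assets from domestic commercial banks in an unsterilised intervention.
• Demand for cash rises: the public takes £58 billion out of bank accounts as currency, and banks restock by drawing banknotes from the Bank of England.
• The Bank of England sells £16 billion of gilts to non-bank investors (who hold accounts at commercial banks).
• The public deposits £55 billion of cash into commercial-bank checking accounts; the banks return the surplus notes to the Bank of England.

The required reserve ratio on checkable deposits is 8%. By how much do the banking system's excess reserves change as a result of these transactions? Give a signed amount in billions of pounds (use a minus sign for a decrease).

OMO sale (to banks) £43 billion: reserves −£43B, deposits 0.
FX purchase £77 billion: reserves +£77B, deposits 0.
Currency withdrawal £58 billion: reserves −£58B, deposits −£58B.
Asset sale (to non-banks) £16 billion: reserves −£16B, deposits −£16B.
Currency deposit £55 billion: reserves +£55B, deposits +£55B.
Totals: Δreserves = +£15B, Δdeposits = −£19B.
Δrequired reserves = 8% × −£19B = −£1.52B.
Δexcess reserves = Δreserves − Δrequired = +£15B − (−£1.52B) = +£16.52 billion.

+£16.52 billion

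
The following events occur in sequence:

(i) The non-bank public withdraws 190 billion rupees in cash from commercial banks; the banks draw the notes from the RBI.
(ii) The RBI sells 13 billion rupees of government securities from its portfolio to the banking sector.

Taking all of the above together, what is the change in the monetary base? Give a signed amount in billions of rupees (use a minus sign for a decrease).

-13 billion

Currency withdrawal 190 billion rupees: just a shift between currency and reserves — both are base money → 0.
OMO sale (to banks) 13 billion rupees: RBI balance sheet contracts → −13B.
Net: 0 − 13 = -13 billion.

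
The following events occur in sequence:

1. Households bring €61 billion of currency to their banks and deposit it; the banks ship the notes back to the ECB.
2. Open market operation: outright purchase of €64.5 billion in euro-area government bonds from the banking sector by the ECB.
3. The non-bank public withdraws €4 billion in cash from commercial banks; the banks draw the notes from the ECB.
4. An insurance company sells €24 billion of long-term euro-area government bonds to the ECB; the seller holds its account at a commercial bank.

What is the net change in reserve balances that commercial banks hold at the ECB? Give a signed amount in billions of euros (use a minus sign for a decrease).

Currency deposit €61 billion: returned notes are swapped for reserve credit → +€61B.
OMO purchase (from banks) €64.5 billion: the ECB pays by crediting reserve accounts → +€64.5B.
Currency withdrawal €4 billion: banks swap reserves for currency → −€4B.
Asset purchase (from non-banks) €24 billion: the ECB pays by crediting reserve accounts → +€24B.
Net: 61 + 64.5 − 4 + 24 = +€145.5 billion.

+€145.5 billion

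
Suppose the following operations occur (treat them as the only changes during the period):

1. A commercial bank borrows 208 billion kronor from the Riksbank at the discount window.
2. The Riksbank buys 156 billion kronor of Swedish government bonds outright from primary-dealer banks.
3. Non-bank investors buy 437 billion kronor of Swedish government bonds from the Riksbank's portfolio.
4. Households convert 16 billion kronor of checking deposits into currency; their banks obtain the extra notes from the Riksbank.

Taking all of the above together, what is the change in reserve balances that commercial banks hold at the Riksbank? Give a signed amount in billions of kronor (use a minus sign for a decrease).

-89 billion

Discount-window loan 208 billion kronor: the loan is credited to the bank's reserve account → +208B.
OMO purchase (from banks) 156 billion kronor: the Riksbank pays by crediting reserve accounts → +156B.
Asset sale (to non-banks) 437 billion kronor: the non-bank buyers' banks settle from reserves → −437B.
Currency withdrawal 16 billion kronor: banks swap reserves for currency → −16B.
Net: 208 + 156 − 437 − 16 = -89 billion.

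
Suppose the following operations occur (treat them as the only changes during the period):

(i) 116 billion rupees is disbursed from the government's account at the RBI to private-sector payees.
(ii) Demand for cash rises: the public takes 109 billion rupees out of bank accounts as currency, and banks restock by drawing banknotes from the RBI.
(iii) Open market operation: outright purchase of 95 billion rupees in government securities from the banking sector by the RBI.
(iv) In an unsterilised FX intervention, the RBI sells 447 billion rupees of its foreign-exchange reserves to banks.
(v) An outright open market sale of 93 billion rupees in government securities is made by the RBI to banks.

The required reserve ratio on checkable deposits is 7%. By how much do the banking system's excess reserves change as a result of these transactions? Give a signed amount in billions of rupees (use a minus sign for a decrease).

Government spending 116 billion rupees: reserves +116B, deposits +116B.
Currency withdrawal 109 billion rupees: reserves −109B, deposits −109B.
OMO purchase (from banks) 95 billion rupees: reserves +95B, deposits 0.
FX sale 447 billion rupees: reserves −447B, deposits 0.
OMO sale (to banks) 93 billion rupees: reserves −93B, deposits 0.
Totals: Δreserves = −438B, Δdeposits = +7B.
Δrequired reserves = 7% × +7B = +0.49B.
Δexcess reserves = Δreserves − Δrequired = −438B − (+0.49B) = -438.49 billion.

-438.49 billion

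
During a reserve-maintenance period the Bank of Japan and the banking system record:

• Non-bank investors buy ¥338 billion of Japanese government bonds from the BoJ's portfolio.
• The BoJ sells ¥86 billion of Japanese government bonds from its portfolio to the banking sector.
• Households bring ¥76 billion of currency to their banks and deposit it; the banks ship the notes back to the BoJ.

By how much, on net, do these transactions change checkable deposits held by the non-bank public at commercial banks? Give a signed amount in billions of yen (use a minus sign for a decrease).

-¥262 billion

Asset sale (to non-banks) ¥338 billion: non-bank counterparties' bank balances fall → −¥338B.
OMO sale (to banks) ¥86 billion: the counterparty is a bank, so public deposits are unchanged → 0.
Currency deposit ¥76 billion: non-bank counterparties' bank balances rise → +¥76B.
Net: −338 + 0 + 76 = -¥262 billion.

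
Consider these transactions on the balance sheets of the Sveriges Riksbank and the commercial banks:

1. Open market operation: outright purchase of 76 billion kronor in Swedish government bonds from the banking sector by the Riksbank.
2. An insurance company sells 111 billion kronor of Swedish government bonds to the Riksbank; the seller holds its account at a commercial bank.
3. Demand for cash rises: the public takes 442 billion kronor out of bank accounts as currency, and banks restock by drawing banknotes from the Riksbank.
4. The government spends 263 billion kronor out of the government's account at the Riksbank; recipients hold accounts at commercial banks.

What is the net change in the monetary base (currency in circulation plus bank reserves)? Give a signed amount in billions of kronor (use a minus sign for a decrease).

+450 billion

OMO purchase (from banks) 76 billion kronor: Riksbank balance sheet expands → +76B.
Asset purchase (from non-banks) 111 billion kronor: Riksbank balance sheet expands → +111B.
Currency withdrawal 442 billion kronor: just a shift between currency and reserves — both are base money → 0.
Government spending 263 billion kronor: a non-base liability converts back to reserves → +263B.
Net: 76 + 111 + 0 + 263 = +450 billion.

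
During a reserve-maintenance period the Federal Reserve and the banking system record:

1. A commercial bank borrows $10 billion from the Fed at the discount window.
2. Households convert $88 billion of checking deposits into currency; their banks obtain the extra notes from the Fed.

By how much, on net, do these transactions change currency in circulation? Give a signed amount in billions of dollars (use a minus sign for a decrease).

Fed balance sheet:
  Assets:      Loans to banks +$10B
  Liabilities: Bank reserves −$78B, Currency in circulation +$88B
So the change in currency in circulation is +$88 billion.

+$88 billion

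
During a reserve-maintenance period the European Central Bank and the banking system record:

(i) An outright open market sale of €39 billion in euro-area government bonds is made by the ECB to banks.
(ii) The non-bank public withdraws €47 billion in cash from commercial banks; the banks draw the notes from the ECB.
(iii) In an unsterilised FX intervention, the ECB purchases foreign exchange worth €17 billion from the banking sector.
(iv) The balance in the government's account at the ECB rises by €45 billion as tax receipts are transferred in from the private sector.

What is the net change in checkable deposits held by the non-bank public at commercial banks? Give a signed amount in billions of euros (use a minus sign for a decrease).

-€92 billion

ECB balance sheet:
  Assets:      Securities −€39B, Foreign assets +€17B
  Liabilities: Bank reserves −€114B, Currency in circulation +€47B, Government deposits +€45B
Commercial banking system:
  Assets:      Reserves at CB −€114B, Securities +€39B, Foreign assets −€17B
  Liabilities: Checkable deposits −€92B
So the change in checkable deposits held by the non-bank public at commercial banks is -€92 billion.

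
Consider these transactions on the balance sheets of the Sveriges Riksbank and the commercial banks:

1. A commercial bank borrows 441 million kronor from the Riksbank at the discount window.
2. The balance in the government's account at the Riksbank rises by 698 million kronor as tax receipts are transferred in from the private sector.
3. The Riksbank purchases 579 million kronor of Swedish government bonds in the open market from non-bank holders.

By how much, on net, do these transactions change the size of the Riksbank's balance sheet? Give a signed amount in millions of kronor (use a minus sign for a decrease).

Discount-window loan 441 million kronor: a Riksbank asset is acquired → +441M.
Government account inflow 698 million kronor: only the composition of liabilities changes → 0.
Asset purchase (from non-banks) 579 million kronor: a Riksbank asset is acquired → +579M.
Net: 441 + 0 + 579 = +1020 million.

+1020 million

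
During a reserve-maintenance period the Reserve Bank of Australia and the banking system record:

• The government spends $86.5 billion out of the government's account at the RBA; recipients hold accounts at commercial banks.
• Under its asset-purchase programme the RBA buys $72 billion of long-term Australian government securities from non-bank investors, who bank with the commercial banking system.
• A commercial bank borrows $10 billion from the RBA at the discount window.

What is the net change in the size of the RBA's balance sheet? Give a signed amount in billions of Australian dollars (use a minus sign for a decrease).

+$82 billion

Government spending $86.5 billion: only the composition of liabilities changes → 0.
Asset purchase (from non-banks) $72 billion: an RBA asset is acquired → +$72B.
Discount-window loan $10 billion: an RBA asset is acquired → +$10B.
Net: 0 + 72 + 10 = +$82 billion.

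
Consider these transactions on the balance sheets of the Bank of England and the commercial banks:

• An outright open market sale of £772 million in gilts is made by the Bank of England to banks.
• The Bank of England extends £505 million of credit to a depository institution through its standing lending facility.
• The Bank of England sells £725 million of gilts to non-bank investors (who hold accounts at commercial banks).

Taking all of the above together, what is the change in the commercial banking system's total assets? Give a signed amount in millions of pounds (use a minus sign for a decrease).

-£220 million

Bank of England balance sheet:
  Assets:      Securities −£1497M, Loans to banks +£505M
  Liabilities: Bank reserves −£992M
Commercial banking system:
  Assets:      Reserves at CB −£992M, Securities +£772M
  Liabilities: Checkable deposits −£725M, Borrowings from CB +£505M
Change in total bank assets = -£220 million.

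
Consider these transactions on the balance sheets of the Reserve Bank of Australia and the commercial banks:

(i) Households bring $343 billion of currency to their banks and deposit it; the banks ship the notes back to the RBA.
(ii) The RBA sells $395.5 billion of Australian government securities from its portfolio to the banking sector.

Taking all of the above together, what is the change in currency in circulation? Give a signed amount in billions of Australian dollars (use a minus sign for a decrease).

-$343 billion

Currency deposit $343 billion: notes return to the central bank → −$343B.
OMO sale (to banks) $395.5 billion: no currency enters or leaves circulation → 0.
Net: −343 + 0 = -$343 billion.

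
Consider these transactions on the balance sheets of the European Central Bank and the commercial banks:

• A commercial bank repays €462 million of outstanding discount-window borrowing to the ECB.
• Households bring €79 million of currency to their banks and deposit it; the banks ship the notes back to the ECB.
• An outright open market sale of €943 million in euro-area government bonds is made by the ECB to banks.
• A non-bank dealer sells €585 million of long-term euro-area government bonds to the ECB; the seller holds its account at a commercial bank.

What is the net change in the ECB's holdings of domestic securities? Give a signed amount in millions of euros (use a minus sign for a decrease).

Discount-window repayment €462 million: the ECB's securities portfolio is untouched → 0.
Currency deposit €79 million: the ECB's securities portfolio is untouched → 0.
OMO sale (to banks) €943 million: securities removed from the ECB's portfolio → −€943M.
Asset purchase (from non-banks) €585 million: securities added to the ECB's portfolio → +€585M.
Net: 0 + 0 − 943 + 585 = -€358 million.

-€358 million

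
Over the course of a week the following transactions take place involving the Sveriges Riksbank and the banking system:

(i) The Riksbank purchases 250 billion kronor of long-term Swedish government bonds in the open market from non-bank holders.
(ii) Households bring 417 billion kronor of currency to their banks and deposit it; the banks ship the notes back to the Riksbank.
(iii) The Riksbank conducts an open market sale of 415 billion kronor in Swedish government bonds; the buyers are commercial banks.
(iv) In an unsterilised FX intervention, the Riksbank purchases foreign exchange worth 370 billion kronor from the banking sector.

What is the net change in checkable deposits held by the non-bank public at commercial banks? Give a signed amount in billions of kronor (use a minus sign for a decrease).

Riksbank balance sheet:
  Assets:      Securities −165B, Foreign assets +370B
  Liabilities: Bank reserves +622B, Currency in circulation −417B
Commercial banking system:
  Assets:      Reserves at CB +622B, Securities +415B, Foreign assets −370B
  Liabilities: Checkable deposits +667B
So the change in checkable deposits held by the non-bank public at commercial banks is +667 billion.

+667 billion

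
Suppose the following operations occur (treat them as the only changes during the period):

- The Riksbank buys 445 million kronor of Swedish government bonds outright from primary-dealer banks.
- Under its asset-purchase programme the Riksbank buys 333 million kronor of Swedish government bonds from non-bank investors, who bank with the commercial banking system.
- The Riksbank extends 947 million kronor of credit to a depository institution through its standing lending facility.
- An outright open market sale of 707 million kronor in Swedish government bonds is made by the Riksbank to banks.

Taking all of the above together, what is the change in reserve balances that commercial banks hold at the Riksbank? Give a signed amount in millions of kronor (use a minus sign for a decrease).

OMO purchase (from banks) 445 million kronor: the Riksbank pays by crediting reserve accounts → +445M.
Asset purchase (from non-banks) 333 million kronor: the Riksbank pays by crediting reserve accounts → +333M.
Discount-window loan 947 million kronor: the loan is credited to the bank's reserve account → +947M.
OMO sale (to banks) 707 million kronor: the buying banks pay out of their reserve balances → −707M.
Net: 445 + 333 + 947 − 707 = +1018 million.

+1018 million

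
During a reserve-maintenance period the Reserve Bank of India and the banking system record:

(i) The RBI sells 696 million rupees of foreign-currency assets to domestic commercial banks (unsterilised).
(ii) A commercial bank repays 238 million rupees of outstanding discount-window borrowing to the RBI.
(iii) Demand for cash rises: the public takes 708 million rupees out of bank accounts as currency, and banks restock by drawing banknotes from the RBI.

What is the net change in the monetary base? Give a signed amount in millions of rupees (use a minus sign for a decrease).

-934 million

FX sale 696 million rupees: RBI balance sheet contracts → −696M.
Discount-window repayment 238 million rupees: RBI balance sheet contracts → −238M.
Currency withdrawal 708 million rupees: just a shift between currency and reserves — both are base money → 0.
Net: −696 − 238 + 0 = -934 million.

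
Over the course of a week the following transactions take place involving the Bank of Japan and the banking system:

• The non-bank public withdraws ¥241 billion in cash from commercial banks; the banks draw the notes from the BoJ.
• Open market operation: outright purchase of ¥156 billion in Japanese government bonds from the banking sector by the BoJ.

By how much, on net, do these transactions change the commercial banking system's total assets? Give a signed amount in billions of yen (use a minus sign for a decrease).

-¥241 billion

BoJ balance sheet:
  Assets:      Securities +¥156B
  Liabilities: Bank reserves −¥85B, Currency in circulation +¥241B
Commercial banking system:
  Assets:      Reserves at CB −¥85B, Securities −¥156B
  Liabilities: Checkable deposits −¥241B
Change in total bank assets = -¥241 billion.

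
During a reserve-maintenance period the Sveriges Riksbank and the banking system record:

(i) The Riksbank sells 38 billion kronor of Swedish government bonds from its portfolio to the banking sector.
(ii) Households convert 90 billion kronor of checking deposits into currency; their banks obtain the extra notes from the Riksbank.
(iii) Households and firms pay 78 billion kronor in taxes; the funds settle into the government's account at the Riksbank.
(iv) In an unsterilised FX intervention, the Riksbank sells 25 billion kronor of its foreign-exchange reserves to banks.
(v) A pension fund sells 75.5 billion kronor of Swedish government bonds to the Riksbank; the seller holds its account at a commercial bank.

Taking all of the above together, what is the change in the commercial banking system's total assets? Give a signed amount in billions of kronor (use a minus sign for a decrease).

OMO sale (to banks) 38 billion kronor: just an asset swap on bank balance sheets → 0.
Currency withdrawal 90 billion kronor: bank balance sheets shrink → −90B.
Government account inflow 78 billion kronor: bank balance sheets shrink → −78B.
FX sale 25 billion kronor: just an asset swap on bank balance sheets → 0.
Asset purchase (from non-banks) 75.5 billion kronor: bank balance sheets expand → +75.5B.
Net: 0 − 90 − 78 + 0 + 75.5 = -92.5 billion.

-92.5 billion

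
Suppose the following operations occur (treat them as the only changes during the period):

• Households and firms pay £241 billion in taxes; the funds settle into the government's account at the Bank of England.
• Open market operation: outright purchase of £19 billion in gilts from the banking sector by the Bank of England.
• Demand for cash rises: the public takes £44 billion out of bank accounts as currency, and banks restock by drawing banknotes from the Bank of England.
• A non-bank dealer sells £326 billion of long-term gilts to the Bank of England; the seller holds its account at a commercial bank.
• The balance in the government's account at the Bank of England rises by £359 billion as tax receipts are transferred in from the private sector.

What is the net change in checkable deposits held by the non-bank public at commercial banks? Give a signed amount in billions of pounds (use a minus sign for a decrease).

-£318 billion

Government account inflow £241 billion: non-bank counterparties' bank balances fall → −£241B.
OMO purchase (from banks) £19 billion: the counterparty is a bank, so public deposits are unchanged → 0.
Currency withdrawal £44 billion: non-bank counterparties' bank balances fall → −£44B.
Asset purchase (from non-banks) £326 billion: non-bank counterparties' bank balances rise → +£326B.
Government account inflow £359 billion: non-bank counterparties' bank balances fall → −£359B.
Net: −241 + 0 − 44 + 326 − 359 = -£318 billion.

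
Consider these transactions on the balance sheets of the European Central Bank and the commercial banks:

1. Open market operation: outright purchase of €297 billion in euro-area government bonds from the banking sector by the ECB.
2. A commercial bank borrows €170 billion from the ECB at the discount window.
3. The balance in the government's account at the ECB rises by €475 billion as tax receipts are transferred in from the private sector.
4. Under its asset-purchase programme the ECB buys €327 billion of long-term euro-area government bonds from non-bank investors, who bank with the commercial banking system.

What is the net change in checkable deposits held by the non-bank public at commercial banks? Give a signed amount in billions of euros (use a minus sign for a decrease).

ECB balance sheet:
  Assets:      Securities +€624B, Loans to banks +€170B
  Liabilities: Bank reserves +€319B, Government deposits +€475B
Commercial banking system:
  Assets:      Reserves at CB +€319B, Securities −€297B
  Liabilities: Checkable deposits −€148B, Borrowings from CB +€170B
So the change in checkable deposits held by the non-bank public at commercial banks is -€148 billion.

-€148 billion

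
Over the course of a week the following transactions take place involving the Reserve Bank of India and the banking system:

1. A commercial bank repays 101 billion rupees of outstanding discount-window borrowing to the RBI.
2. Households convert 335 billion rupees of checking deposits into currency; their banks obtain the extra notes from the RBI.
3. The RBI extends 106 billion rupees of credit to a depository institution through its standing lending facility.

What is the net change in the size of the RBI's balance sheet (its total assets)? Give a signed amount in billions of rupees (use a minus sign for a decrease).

+5 billion

Discount-window repayment 101 billion rupees: an RBI asset is shed → −101B.
Currency withdrawal 335 billion rupees: only the composition of liabilities changes → 0.
Discount-window loan 106 billion rupees: an RBI asset is acquired → +106B.
Net: −101 + 0 + 106 = +5 billion.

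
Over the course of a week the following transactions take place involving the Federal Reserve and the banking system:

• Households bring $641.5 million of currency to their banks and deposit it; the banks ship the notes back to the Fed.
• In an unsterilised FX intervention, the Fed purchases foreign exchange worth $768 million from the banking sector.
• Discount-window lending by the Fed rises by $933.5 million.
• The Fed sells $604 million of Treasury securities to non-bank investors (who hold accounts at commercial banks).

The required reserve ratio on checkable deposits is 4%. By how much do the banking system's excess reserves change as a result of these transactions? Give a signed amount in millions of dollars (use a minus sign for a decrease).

+$1737.5 million

Currency deposit $641.5 million: reserves +$641.5M, deposits +$641.5M.
FX purchase $768 million: reserves +$768M, deposits 0.
Discount-window loan $933.5 million: reserves +$933.5M, deposits 0.
Asset sale (to non-banks) $604 million: reserves −$604M, deposits −$604M.
Totals: Δreserves = +$1739M, Δdeposits = +$37.5M.
Δrequired reserves = 4% × +$37.5M = +$1.5M.
Δexcess reserves = Δreserves − Δrequired = +$1739M − (+$1.5M) = +$1737.5 million.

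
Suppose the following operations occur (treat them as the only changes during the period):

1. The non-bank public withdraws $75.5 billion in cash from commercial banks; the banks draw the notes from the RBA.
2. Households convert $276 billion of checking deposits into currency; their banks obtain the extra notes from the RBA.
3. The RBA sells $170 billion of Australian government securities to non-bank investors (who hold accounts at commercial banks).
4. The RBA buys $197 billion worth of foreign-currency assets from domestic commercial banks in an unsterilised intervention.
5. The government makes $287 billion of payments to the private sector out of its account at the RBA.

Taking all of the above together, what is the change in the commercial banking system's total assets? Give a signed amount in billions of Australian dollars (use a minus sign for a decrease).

RBA balance sheet:
  Assets:      Securities −$170B, Foreign assets +$197B
  Liabilities: Bank reserves −$37.5B, Currency in circulation +$351.5B, Government deposits −$287B
Commercial banking system:
  Assets:      Reserves at CB −$37.5B, Foreign assets −$197B
  Liabilities: Checkable deposits −$234.5B
Change in total bank assets = -$234.5 billion.

-$234.5 billion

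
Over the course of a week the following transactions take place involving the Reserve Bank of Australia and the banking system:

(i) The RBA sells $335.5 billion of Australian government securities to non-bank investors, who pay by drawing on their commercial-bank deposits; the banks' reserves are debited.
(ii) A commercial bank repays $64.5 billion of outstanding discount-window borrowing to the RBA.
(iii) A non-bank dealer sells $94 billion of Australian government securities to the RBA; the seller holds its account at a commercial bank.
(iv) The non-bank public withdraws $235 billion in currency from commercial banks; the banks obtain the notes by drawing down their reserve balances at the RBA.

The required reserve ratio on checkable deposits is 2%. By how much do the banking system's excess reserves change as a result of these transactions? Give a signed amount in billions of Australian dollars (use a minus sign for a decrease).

Asset sale (to non-banks) $335.5 billion: reserves −$335.5B, deposits −$335.5B.
Discount-window repayment $64.5 billion: reserves −$64.5B, deposits 0.
Asset purchase (from non-banks) $94 billion: reserves +$94B, deposits +$94B.
Currency withdrawal $235 billion: reserves −$235B, deposits −$235B.
Totals: Δreserves = −$541B, Δdeposits = −$476.5B.
Δrequired reserves = 2% × −$476.5B = −$9.53B.
Δexcess reserves = Δreserves − Δrequired = −$541B − (−$9.53B) = -$531.47 billion.

-$531.47 billion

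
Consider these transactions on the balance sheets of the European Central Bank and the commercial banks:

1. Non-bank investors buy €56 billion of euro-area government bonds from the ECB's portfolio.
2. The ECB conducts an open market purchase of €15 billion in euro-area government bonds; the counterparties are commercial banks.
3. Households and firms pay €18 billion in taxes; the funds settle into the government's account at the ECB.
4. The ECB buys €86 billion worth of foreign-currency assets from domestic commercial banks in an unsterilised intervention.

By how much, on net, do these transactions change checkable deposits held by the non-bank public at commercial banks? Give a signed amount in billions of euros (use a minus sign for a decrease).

-€74 billion

Asset sale (to non-banks) €56 billion: non-bank counterparties' bank balances fall → −€56B.
OMO purchase (from banks) €15 billion: the counterparty is a bank, so public deposits are unchanged → 0.
Government account inflow €18 billion: non-bank counterparties' bank balances fall → −€18B.
FX purchase €86 billion: the counterparty is a bank, so public deposits are unchanged → 0.
Net: −56 + 0 − 18 + 0 = -€74 billion.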